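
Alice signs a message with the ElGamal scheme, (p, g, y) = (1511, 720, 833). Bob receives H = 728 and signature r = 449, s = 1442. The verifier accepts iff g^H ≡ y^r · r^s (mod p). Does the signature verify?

Left side g^H mod p:
720^2 = 518400 ≡ 127
720^4 ≡ 127^2 = 16129 ≡ 1019
720^8 ≡ 1019^2 = 1038361 ≡ 304
720^16 ≡ 304^2 = 92416 ≡ 245
720^32 ≡ 245^2 = 60025 ≡ 1096
720^64 ≡ 1096^2 = 1201216 ≡ 1482
720^128 ≡ 1482^2 = 2196324 ≡ 841
720^256 ≡ 841^2 = 707281 ≡ 133
720^512 ≡ 133^2 = 17689 ≡ 1068
728 = 512 + 128 + 64 + 16 + 8, so 720^728 ≡ 1068·841·1482·245·304 ≡ 890 (mod 1511)
Right side y^r · r^s mod p:
833^2 = 693889 ≡ 340
833^4 ≡ 340^2 = 115600 ≡ 764
833^8 ≡ 764^2 = 583696 ≡ 450
833^16 ≡ 450^2 = 202500 ≡ 26
833^32 ≡ 26^2 = 676
833^64 ≡ 676^2 = 456976 ≡ 654
833^128 ≡ 654^2 = 427716 ≡ 103
833^256 ≡ 103^2 = 10609 ≡ 32
449 = 256 + 128 + 64 + 1, so 833^449 ≡ 32·103·654·833 ≡ 89 (mod 1511)
449^2 = 201601 ≡ 638
449^4 ≡ 638^2 = 407044 ≡ 585
449^8 ≡ 585^2 = 342225 ≡ 739
449^16 ≡ 739^2 = 546121 ≡ 650
449^32 ≡ 650^2 = 422500 ≡ 931
449^64 ≡ 931^2 = 866761 ≡ 958
449^128 ≡ 958^2 = 917764 ≡ 587
449^256 ≡ 587^2 = 344569 ≡ 61
449^512 ≡ 61^2 = 3721 ≡ 699
449^1024 ≡ 699^2 = 488601 ≡ 548
1442 = 1024 + 256 + 128 + 32 + 2, so 449^1442 ≡ 548·61·587·931·638 ≡ 10 (mod 1511)
89·10 = 890 ≡ 890 (mod 1511)
890 ≡ 890 (mod 1511), so the signature is genuine.

verifies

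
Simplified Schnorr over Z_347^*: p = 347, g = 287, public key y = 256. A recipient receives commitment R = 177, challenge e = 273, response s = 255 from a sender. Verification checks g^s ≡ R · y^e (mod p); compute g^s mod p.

287^2 = 82369 ≡ 130
287^4 ≡ 130^2 = 16900 ≡ 244
287^8 ≡ 244^2 = 59536 ≡ 199
287^16 ≡ 199^2 = 39601 ≡ 43
287^32 ≡ 43^2 = 1849 ≡ 114
287^64 ≡ 114^2 = 12996 ≡ 157
287^128 ≡ 157^2 = 24649 ≡ 12
255 = 128 + 64 + 32 + 16 + 8 + 4 + 2 + 1, so 287^255 ≡ 12·157·114·43·199·244·130·287 ≡ 67 (mod 347)

67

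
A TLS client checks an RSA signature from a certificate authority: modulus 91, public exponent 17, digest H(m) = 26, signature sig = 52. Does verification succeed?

passes

sig^2 ≡ 52^2 = 2704 ≡ 65
sig^4 ≡ 65^2 = 4225 ≡ 39
sig^8 ≡ 39^2 = 1521 ≡ 65
sig^16 ≡ 65^2 = 4225 ≡ 39
17 = 16 + 1, so sig^17 ≡ 39·52 ≡ 26 (mod 91)
Since 26 equals the digest 26, verification succeeds.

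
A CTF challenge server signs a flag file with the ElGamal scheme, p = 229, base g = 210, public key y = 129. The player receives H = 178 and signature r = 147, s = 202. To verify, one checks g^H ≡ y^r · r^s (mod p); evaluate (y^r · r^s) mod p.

129^2 = 16641 ≡ 153
129^4 ≡ 153^2 = 23409 ≡ 51
129^8 ≡ 51^2 = 2601 ≡ 82
129^16 ≡ 82^2 = 6724 ≡ 83
129^32 ≡ 83^2 = 6889 ≡ 19
129^64 ≡ 19^2 = 361 ≡ 132
129^128 ≡ 132^2 = 17424 ≡ 20
147 = 128 + 16 + 2 + 1, so 129^147 ≡ 20·83·153·129 ≡ 161 (mod 229)
147^2 = 21609 ≡ 83
147^4 ≡ 83^2 = 6889 ≡ 19
147^8 ≡ 19^2 = 361 ≡ 132
147^16 ≡ 132^2 = 17424 ≡ 20
147^32 ≡ 20^2 = 400 ≡ 171
147^64 ≡ 171^2 = 29241 ≡ 158
147^128 ≡ 158^2 = 24964 ≡ 3
202 = 128 + 64 + 8 + 2, so 147^202 ≡ 3·158·132·83 ≡ 111 (mod 229)
y^r · r^s ≡ 161·111 = 17871 ≡ 9 (mod 229)

9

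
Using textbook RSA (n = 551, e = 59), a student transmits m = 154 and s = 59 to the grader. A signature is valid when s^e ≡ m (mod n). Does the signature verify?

does not verify

s^2 ≡ 59^2 = 3481 ≡ 175
s^4 ≡ 175^2 = 30625 ≡ 320
s^8 ≡ 320^2 = 102400 ≡ 465
s^16 ≡ 465^2 = 216225 ≡ 233
s^32 ≡ 233^2 = 54289 ≡ 291
59 = 32 + 16 + 8 + 2 + 1, so s^59 ≡ 291·233·465·175·59 ≡ 146 (mod 551)
146 ≠ 154, so verification fails.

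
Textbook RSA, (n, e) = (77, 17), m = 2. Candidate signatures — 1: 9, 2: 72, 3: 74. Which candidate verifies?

Candidate 1: Squares mod 77: 9^1≡9, 9^2≡4, 9^4≡16, 9^8≡25, 9^16≡9; 17 = 16 + 1, so 9^17 ≡ 9·9 ≡ 4 (mod 77)
Candidate 2: Squares mod 77: 72^1≡72, 72^2≡25, 72^4≡9, 72^8≡4, 72^16≡16; 17 = 16 + 1, so 72^17 ≡ 16·72 ≡ 74 (mod 77)
Candidate 3: Squares mod 77: 74^1≡74, 74^2≡9, 74^4≡4, 74^8≡16, 74^16≡25; 17 = 16 + 1, so 74^17 ≡ 25·74 ≡ 2 (mod 77)
  → matches m = 2

3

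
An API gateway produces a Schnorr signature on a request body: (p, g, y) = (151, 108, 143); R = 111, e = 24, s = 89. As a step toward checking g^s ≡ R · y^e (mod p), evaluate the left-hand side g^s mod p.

146

108^2 = 11664 ≡ 37
108^4 ≡ 37^2 = 1369 ≡ 10
108^8 ≡ 10^2 = 100
108^16 ≡ 100^2 = 10000 ≡ 34
108^32 ≡ 34^2 = 1156 ≡ 99
108^64 ≡ 99^2 = 9801 ≡ 137
89 = 64 + 16 + 8 + 1, so 108^89 ≡ 137·34·100·108 ≡ 146 (mod 151)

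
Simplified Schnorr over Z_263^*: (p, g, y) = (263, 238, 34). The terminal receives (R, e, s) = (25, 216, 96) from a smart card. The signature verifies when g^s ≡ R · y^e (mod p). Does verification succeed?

g^s mod p:
Squares mod 263: 238^1≡238, 238^2≡99, 238^4≡70, 238^8≡166, 238^16≡204, 238^32≡62, 238^64≡162
96 = 64 + 32, so 238^96 ≡ 162·62 ≡ 50 (mod 263)
R · y^e mod p:
Squares mod 263: 34^1≡34, 34^2≡104, 34^4≡33, 34^8≡37, 34^16≡54, 34^32≡23, 34^64≡3, 34^128≡9
216 = 128 + 64 + 16 + 8, so 34^216 ≡ 9·3·54·37 ≡ 31 (mod 263)
25·31 = 775 ≡ 249 (mod 263)
50 ≠ 249; the check fails.

fails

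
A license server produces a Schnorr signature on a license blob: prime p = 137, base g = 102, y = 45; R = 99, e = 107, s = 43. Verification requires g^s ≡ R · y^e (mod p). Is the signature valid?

valid

g^s mod p:
102^2 = 10404 ≡ 129
102^4 ≡ 129^2 = 16641 ≡ 64
102^8 ≡ 64^2 = 4096 ≡ 123
102^16 ≡ 123^2 = 15129 ≡ 59
102^32 ≡ 59^2 = 3481 ≡ 56
43 = 32 + 8 + 2 + 1, so 102^43 ≡ 56·123·129·102 ≡ 91 (mod 137)
R · y^e mod p:
45^2 = 2025 ≡ 107
45^4 ≡ 107^2 = 11449 ≡ 78
45^8 ≡ 78^2 = 6084 ≡ 56
45^16 ≡ 56^2 = 3136 ≡ 122
45^32 ≡ 122^2 = 14884 ≡ 88
45^64 ≡ 88^2 = 7744 ≡ 72
107 = 64 + 32 + 8 + 2 + 1, so 45^107 ≡ 72·88·56·107·45 ≡ 131 (mod 137)
99·131 = 12969 ≡ 91 (mod 137)
91 ≡ 91 (mod 137); signature holds.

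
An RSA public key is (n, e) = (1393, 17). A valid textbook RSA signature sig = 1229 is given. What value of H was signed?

sig^2 ≡ 1229^2 = 1510441 ≡ 429
sig^4 ≡ 429^2 = 184041 ≡ 165
sig^8 ≡ 165^2 = 27225 ≡ 758
sig^16 ≡ 758^2 = 574564 ≡ 648
17 = 16 + 1, so sig^17 ≡ 648·1229 ≡ 989 (mod 1393)

989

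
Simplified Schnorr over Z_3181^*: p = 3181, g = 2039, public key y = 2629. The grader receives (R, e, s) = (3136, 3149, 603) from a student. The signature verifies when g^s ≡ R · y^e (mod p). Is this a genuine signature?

forged

g^s mod p:
2039^603 mod 3181 = 2520
R · y^e mod p:
2629^3149 mod 3181 = 1052
3136·1052 = 3299072 ≡ 375 (mod 3181)
2520 ≠ 375; the check fails.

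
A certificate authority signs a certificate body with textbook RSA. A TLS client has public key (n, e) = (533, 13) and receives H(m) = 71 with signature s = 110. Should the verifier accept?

accept

Squares mod 533: s^1≡110, s^2≡374, s^4≡230, s^8≡133
13 = 8 + 4 + 1, so s^13 ≡ 133·230·110 ≡ 71 (mod 533)
71 = H(m), so the signature checks out.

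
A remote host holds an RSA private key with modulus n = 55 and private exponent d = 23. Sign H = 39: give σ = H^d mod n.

29

Squares mod 55: H^1≡39, H^2≡36, H^4≡31, H^8≡26, H^16≡16
23 = 16 + 4 + 2 + 1, so H^23 ≡ 16·31·36·39 ≡ 29 (mod 55)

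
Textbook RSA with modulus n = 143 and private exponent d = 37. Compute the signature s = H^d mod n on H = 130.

26

Squares mod 143: H^1≡130, H^2≡26, H^4≡104, H^8≡91, H^16≡130, H^32≡26
37 = 32 + 4 + 1, so H^37 ≡ 26·104·130 ≡ 26 (mod 143)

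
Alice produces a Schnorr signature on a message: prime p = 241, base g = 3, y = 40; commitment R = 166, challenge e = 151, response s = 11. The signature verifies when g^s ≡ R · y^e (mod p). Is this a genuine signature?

forged

g^s mod p:
3^2 = 9
3^4 ≡ 9^2 = 81
3^8 ≡ 81^2 = 6561 ≡ 54
11 = 8 + 2 + 1, so 3^11 ≡ 54·9·3 ≡ 12 (mod 241)
R · y^e mod p:
40^2 = 1600 ≡ 154
40^4 ≡ 154^2 = 23716 ≡ 98
40^8 ≡ 98^2 = 9604 ≡ 205
40^16 ≡ 205^2 = 42025 ≡ 91
40^32 ≡ 91^2 = 8281 ≡ 87
40^64 ≡ 87^2 = 7569 ≡ 98
40^128 ≡ 98^2 = 9604 ≡ 205
151 = 128 + 16 + 4 + 2 + 1, so 40^151 ≡ 205·91·98·154·40 ≡ 201 (mod 241)
166·201 = 33366 ≡ 108 (mod 241)
12 ≠ 108; the check fails.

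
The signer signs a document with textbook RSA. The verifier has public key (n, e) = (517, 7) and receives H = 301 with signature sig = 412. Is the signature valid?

sig^2 ≡ 412^2 = 169744 ≡ 168
sig^4 ≡ 168^2 = 28224 ≡ 306
7 = 4 + 2 + 1, so sig^7 ≡ 306·168·412 ≡ 157 (mod 517)
sig^7 mod 517 = 157, but H = 301.

invalid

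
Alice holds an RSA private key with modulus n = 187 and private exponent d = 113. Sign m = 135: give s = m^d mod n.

m^2 ≡ 135^2 = 18225 ≡ 86
m^4 ≡ 86^2 = 7396 ≡ 103
m^8 ≡ 103^2 = 10609 ≡ 137
m^16 ≡ 137^2 = 18769 ≡ 69
m^32 ≡ 69^2 = 4761 ≡ 86
m^64 ≡ 86^2 = 7396 ≡ 103
113 = 64 + 32 + 16 + 1, so m^113 ≡ 103·86·69·135 ≡ 16 (mod 187)

16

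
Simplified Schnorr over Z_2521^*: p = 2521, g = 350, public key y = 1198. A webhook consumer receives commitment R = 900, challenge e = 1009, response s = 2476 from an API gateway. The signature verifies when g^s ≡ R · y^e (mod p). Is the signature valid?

invalid

g^s mod p:
350^2 = 122500 ≡ 1492
350^4 ≡ 1492^2 = 2226064 ≡ 21
350^8 ≡ 21^2 = 441
350^16 ≡ 441^2 = 194481 ≡ 364
350^32 ≡ 364^2 = 132496 ≡ 1404
350^64 ≡ 1404^2 = 1971216 ≡ 2315
350^128 ≡ 2315^2 = 5359225 ≡ 2100
350^256 ≡ 2100^2 = 4410000 ≡ 771
350^512 ≡ 771^2 = 594441 ≡ 2006
350^1024 ≡ 2006^2 = 4024036 ≡ 520
350^2048 ≡ 520^2 = 270400 ≡ 653
2476 = 2048 + 256 + 128 + 32 + 8 + 4, so 350^2476 ≡ 653·771·2100·1404·441·21 ≡ 1872 (mod 2521)
R · y^e mod p:
1198^2 = 1435204 ≡ 755
1198^4 ≡ 755^2 = 570025 ≡ 279
1198^8 ≡ 279^2 = 77841 ≡ 2211
1198^16 ≡ 2211^2 = 4888521 ≡ 302
1198^32 ≡ 302^2 = 91204 ≡ 448
1198^64 ≡ 448^2 = 200704 ≡ 1545
1198^128 ≡ 1545^2 = 2387025 ≡ 2159
1198^256 ≡ 2159^2 = 4661281 ≡ 2473
1198^512 ≡ 2473^2 = 6115729 ≡ 2304
1009 = 512 + 256 + 128 + 64 + 32 + 16 + 1, so 1198^1009 ≡ 2304·2473·2159·1545·448·302·1198 ≡ 1545 (mod 2521)
900·1545 = 1390500 ≡ 1429 (mod 2521)
1872 ≠ 1429; the check fails.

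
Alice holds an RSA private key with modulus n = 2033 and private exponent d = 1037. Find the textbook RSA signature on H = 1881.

1577

H^1037 mod 2033 = 1577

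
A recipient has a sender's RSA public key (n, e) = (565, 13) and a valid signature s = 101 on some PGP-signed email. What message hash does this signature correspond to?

s^2 ≡ 101^2 = 10201 ≡ 31
s^4 ≡ 31^2 = 961 ≡ 396
s^8 ≡ 396^2 = 156816 ≡ 311
13 = 8 + 4 + 1, so s^13 ≡ 311·396·101 ≡ 281 (mod 565)

281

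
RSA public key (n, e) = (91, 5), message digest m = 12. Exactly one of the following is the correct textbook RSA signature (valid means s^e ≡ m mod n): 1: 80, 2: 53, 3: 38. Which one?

Candidate 1: Squares mod 91: 80^1≡80, 80^2≡30, 80^4≡81; 5 = 4 + 1, so 80^5 ≡ 81·80 ≡ 19 (mod 91)
Candidate 2: Squares mod 91: 53^1≡53, 53^2≡79, 53^4≡53; 5 = 4 + 1, so 53^5 ≡ 53·53 ≡ 79 (mod 91)
Candidate 3: Squares mod 91: 38^1≡38, 38^2≡79, 38^4≡53; 5 = 4 + 1, so 38^5 ≡ 53·38 ≡ 12 (mod 91)
  → matches m = 12

3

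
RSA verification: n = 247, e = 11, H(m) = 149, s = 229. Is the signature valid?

s^2 ≡ 229^2 = 52441 ≡ 77
s^4 ≡ 77^2 = 5929 ≡ 1
s^8 ≡ 1^2 = 1
11 = 8 + 2 + 1, so s^11 ≡ 1·77·229 ≡ 96 (mod 247)
The recovered value 96 does not match the digest 149.

invalid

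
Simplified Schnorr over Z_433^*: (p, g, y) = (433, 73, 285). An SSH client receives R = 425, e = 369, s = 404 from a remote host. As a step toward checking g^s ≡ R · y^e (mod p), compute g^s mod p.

318

Squares mod 433: 73^1≡73, 73^2≡133, 73^4≡369, 73^8≡199, 73^16≡198, 73^32≡234, 73^64≡198, 73^128≡234, 73^256≡198
404 = 256 + 128 + 16 + 4, so 73^404 ≡ 198·234·198·369 ≡ 318 (mod 433)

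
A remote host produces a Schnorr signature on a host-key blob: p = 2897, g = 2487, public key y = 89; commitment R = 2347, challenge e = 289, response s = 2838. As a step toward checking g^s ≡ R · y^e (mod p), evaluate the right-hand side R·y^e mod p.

Squares mod 2897: 89^1≡89, 89^2≡2127, 89^4≡1912, 89^8≡2627, 89^16≡475, 89^32≡2556, 89^64≡401, 89^128≡1466, 89^256≡2479
289 = 256 + 32 + 1, so 89^289 ≡ 2479·2556·89 ≡ 2816 (mod 2897)
R · y^e ≡ 2347·2816 = 6609152 ≡ 1095 (mod 2897)

1095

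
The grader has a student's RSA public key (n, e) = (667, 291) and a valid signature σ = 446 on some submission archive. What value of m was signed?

σ^2 ≡ 446^2 = 198916 ≡ 150
σ^4 ≡ 150^2 = 22500 ≡ 489
σ^8 ≡ 489^2 = 239121 ≡ 335
σ^16 ≡ 335^2 = 112225 ≡ 169
σ^32 ≡ 169^2 = 28561 ≡ 547
σ^64 ≡ 547^2 = 299209 ≡ 393
σ^128 ≡ 393^2 = 154449 ≡ 372
σ^256 ≡ 372^2 = 138384 ≡ 315
291 = 256 + 32 + 2 + 1, so σ^291 ≡ 315·547·150·446 ≡ 445 (mod 667)

445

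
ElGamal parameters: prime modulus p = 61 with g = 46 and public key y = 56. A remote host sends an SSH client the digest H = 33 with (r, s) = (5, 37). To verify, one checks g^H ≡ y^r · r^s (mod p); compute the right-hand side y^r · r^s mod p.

Squares mod 61: 56^1≡56, 56^2≡25, 56^4≡15
5 = 4 + 1, so 56^5 ≡ 15·56 ≡ 47 (mod 61)
Squares mod 61: 5^1≡5, 5^2≡25, 5^4≡15, 5^8≡42, 5^16≡56, 5^32≡25
37 = 32 + 4 + 1, so 5^37 ≡ 25·15·5 ≡ 45 (mod 61)
y^r · r^s ≡ 47·45 = 2115 ≡ 41 (mod 61)

41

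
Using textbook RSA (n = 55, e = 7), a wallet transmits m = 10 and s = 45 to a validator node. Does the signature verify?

does not verify

s^2 ≡ 45^2 = 2025 ≡ 45
s^4 ≡ 45^2 = 2025 ≡ 45
7 = 4 + 2 + 1, so s^7 ≡ 45·45·45 ≡ 45 (mod 55)
45 ≠ 10, so verification fails.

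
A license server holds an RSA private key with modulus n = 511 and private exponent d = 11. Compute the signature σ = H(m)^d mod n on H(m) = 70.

462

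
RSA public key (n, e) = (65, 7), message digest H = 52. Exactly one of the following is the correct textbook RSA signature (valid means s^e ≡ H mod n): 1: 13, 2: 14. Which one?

Candidate 1: 13^7 mod 65 = 52
  → matches H = 52
Candidate 2: 14^7 mod 65 = 14

1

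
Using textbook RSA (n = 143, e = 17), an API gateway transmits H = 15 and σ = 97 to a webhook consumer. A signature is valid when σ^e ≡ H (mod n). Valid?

σ^2 ≡ 97^2 = 9409 ≡ 114
σ^4 ≡ 114^2 = 12996 ≡ 126
σ^8 ≡ 126^2 = 15876 ≡ 3
σ^16 ≡ 3^2 = 9
17 = 16 + 1, so σ^17 ≡ 9·97 ≡ 15 (mod 143)
15 = H, so the signature checks out.

yes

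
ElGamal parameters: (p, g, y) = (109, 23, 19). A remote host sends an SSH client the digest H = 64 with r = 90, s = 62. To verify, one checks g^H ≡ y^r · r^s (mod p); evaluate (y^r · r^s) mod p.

Squares mod 109: 19^1≡19, 19^2≡34, 19^4≡66, 19^8≡105, 19^16≡16, 19^32≡38, 19^64≡27
90 = 64 + 16 + 8 + 2, so 19^90 ≡ 27·16·105·34 ≡ 108 (mod 109)
Squares mod 109: 90^1≡90, 90^2≡34, 90^4≡66, 90^8≡105, 90^16≡16, 90^32≡38
62 = 32 + 16 + 8 + 4 + 2, so 90^62 ≡ 38·16·105·66·34 ≡ 4 (mod 109)
y^r · r^s ≡ 108·4 = 432 ≡ 105 (mod 109)

105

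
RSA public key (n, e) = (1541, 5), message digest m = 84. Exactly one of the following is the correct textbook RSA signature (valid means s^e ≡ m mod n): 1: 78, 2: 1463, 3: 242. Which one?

Candidate 1: 78^5 mod 1541 = 1457
Candidate 2: 1463^5 mod 1541 = 84
  → matches m = 84
Candidate 3: 242^5 mod 1541 = 1007

2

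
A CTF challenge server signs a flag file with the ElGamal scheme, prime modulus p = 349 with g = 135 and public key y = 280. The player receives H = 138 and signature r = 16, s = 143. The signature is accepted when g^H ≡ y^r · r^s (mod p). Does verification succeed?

fails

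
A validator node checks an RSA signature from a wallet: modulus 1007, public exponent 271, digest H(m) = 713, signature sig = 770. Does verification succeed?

passes

sig^2 ≡ 770^2 = 592900 ≡ 784
sig^4 ≡ 784^2 = 614656 ≡ 386
sig^8 ≡ 386^2 = 148996 ≡ 967
sig^16 ≡ 967^2 = 935089 ≡ 593
sig^32 ≡ 593^2 = 351649 ≡ 206
sig^64 ≡ 206^2 = 42436 ≡ 142
sig^128 ≡ 142^2 = 20164 ≡ 24
sig^256 ≡ 24^2 = 576
271 = 256 + 8 + 4 + 2 + 1, so sig^271 ≡ 576·967·386·784·770 ≡ 713 (mod 1007)
713 = H(m), so the signature checks out.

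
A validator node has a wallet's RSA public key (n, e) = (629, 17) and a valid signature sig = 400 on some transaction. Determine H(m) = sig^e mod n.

502

Squares mod 629: sig^1≡400, sig^2≡234, sig^4≡33, sig^8≡460, sig^16≡256
17 = 16 + 1, so sig^17 ≡ 256·400 ≡ 502 (mod 629)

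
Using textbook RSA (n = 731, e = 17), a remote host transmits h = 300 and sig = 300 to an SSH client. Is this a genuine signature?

genuine

sig^2 ≡ 300^2 = 90000 ≡ 87
sig^4 ≡ 87^2 = 7569 ≡ 259
sig^8 ≡ 259^2 = 67081 ≡ 560
sig^16 ≡ 560^2 = 313600 ≡ 1
17 = 16 + 1, so sig^17 ≡ 1·300 ≡ 300 (mod 731)
sig^17 mod 731 = 300 matches h.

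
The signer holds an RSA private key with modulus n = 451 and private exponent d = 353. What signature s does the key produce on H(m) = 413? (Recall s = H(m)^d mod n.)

249

Squares mod 451: (H(m))^1≡413, (H(m))^2≡91, (H(m))^4≡163, (H(m))^8≡411, (H(m))^16≡247, (H(m))^32≡124, (H(m))^64≡42, (H(m))^128≡411, (H(m))^256≡247
353 = 256 + 64 + 32 + 1, so (H(m))^353 ≡ 247·42·124·413 ≡ 249 (mod 451)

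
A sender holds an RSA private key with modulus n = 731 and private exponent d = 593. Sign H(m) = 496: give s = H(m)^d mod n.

275

(H(m))^2 ≡ 496^2 = 246016 ≡ 400
(H(m))^4 ≡ 400^2 = 160000 ≡ 642
(H(m))^8 ≡ 642^2 = 412164 ≡ 611
(H(m))^16 ≡ 611^2 = 373321 ≡ 511
(H(m))^32 ≡ 511^2 = 261121 ≡ 154
(H(m))^64 ≡ 154^2 = 23716 ≡ 324
(H(m))^128 ≡ 324^2 = 104976 ≡ 443
(H(m))^256 ≡ 443^2 = 196249 ≡ 341
(H(m))^512 ≡ 341^2 = 116281 ≡ 52
593 = 512 + 64 + 16 + 1, so (H(m))^593 ≡ 52·324·511·496 ≡ 275 (mod 731)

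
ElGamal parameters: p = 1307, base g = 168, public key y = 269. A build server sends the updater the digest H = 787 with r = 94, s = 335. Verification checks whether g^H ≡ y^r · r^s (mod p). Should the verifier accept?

accept

Left side g^H mod p:
168^2 = 28224 ≡ 777
168^4 ≡ 777^2 = 603729 ≡ 1202
168^8 ≡ 1202^2 = 1444804 ≡ 569
168^16 ≡ 569^2 = 323761 ≡ 932
168^32 ≡ 932^2 = 868624 ≡ 776
168^64 ≡ 776^2 = 602176 ≡ 956
168^128 ≡ 956^2 = 913936 ≡ 343
168^256 ≡ 343^2 = 117649 ≡ 19
168^512 ≡ 19^2 = 361
787 = 512 + 256 + 16 + 2 + 1, so 168^787 ≡ 361·19·932·777·168 ≡ 785 (mod 1307)
Right side y^r · r^s mod p:
269^2 = 72361 ≡ 476
269^4 ≡ 476^2 = 226576 ≡ 465
269^8 ≡ 465^2 = 216225 ≡ 570
269^16 ≡ 570^2 = 324900 ≡ 764
269^32 ≡ 764^2 = 583696 ≡ 774
269^64 ≡ 774^2 = 599076 ≡ 470
94 = 64 + 16 + 8 + 4 + 2, so 269^94 ≡ 470·764·570·465·476 ≡ 270 (mod 1307)
94^2 = 8836 ≡ 994
94^4 ≡ 994^2 = 988036 ≡ 1251
94^8 ≡ 1251^2 = 1565001 ≡ 522
94^16 ≡ 522^2 = 272484 ≡ 628
94^32 ≡ 628^2 = 394384 ≡ 977
94^64 ≡ 977^2 = 954529 ≡ 419
94^128 ≡ 419^2 = 175561 ≡ 423
94^256 ≡ 423^2 = 178929 ≡ 1177
335 = 256 + 64 + 8 + 4 + 2 + 1, so 94^335 ≡ 1177·419·522·1251·994·94 ≡ 608 (mod 1307)
270·608 = 164160 ≡ 785 (mod 1307)
785 ≡ 785 (mod 1307), so the signature is genuine.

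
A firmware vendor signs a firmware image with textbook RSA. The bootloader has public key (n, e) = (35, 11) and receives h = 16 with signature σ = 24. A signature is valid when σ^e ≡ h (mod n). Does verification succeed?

σ^2 ≡ 24^2 = 576 ≡ 16
σ^4 ≡ 16^2 = 256 ≡ 11
σ^8 ≡ 11^2 = 121 ≡ 16
11 = 8 + 2 + 1, so σ^11 ≡ 16·16·24 ≡ 19 (mod 35)
σ^11 mod 35 = 19, but h = 16.

fails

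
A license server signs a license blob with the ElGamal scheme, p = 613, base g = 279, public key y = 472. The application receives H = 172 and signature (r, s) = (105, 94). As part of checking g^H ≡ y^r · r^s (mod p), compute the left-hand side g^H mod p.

566

279^2 = 77841 ≡ 603
279^4 ≡ 603^2 = 363609 ≡ 100
279^8 ≡ 100^2 = 10000 ≡ 192
279^16 ≡ 192^2 = 36864 ≡ 84
279^32 ≡ 84^2 = 7056 ≡ 313
279^64 ≡ 313^2 = 97969 ≡ 502
279^128 ≡ 502^2 = 252004 ≡ 61
172 = 128 + 32 + 8 + 4, so 279^172 ≡ 61·313·192·100 ≡ 566 (mod 613)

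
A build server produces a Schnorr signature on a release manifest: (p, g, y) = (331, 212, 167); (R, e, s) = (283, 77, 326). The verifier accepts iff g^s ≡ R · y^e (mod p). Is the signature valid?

invalid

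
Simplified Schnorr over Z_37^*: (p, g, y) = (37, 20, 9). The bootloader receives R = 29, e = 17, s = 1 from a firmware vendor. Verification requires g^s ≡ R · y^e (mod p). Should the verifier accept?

reject

g^s mod p:
20^1 mod 37 = 20
R · y^e mod p:
Squares mod 37: 9^1≡9, 9^2≡7, 9^4≡12, 9^8≡33, 9^16≡16
17 = 16 + 1, so 9^17 ≡ 16·9 ≡ 33 (mod 37)
29·33 = 957 ≡ 32 (mod 37)
20 ≠ 32; the check fails.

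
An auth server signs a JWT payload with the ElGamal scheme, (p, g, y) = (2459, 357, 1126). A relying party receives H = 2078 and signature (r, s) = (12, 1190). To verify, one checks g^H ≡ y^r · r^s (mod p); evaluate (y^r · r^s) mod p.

277

1126^2 = 1267876 ≡ 1491
1126^4 ≡ 1491^2 = 2223081 ≡ 145
1126^8 ≡ 145^2 = 21025 ≡ 1353
12 = 8 + 4, so 1126^12 ≡ 1353·145 ≡ 1924 (mod 2459)
12^2 = 144
12^4 ≡ 144^2 = 20736 ≡ 1064
12^8 ≡ 1064^2 = 1132096 ≡ 956
12^16 ≡ 956^2 = 913936 ≡ 1647
12^32 ≡ 1647^2 = 2712609 ≡ 332
12^64 ≡ 332^2 = 110224 ≡ 2028
12^128 ≡ 2028^2 = 4112784 ≡ 1336
12^256 ≡ 1336^2 = 1784896 ≡ 2121
12^512 ≡ 2121^2 = 4498641 ≡ 1130
12^1024 ≡ 1130^2 = 1276900 ≡ 679
1190 = 1024 + 128 + 32 + 4 + 2, so 12^1190 ≡ 679·1336·332·1064·144 ≡ 1576 (mod 2459)
y^r · r^s ≡ 1924·1576 = 3032224 ≡ 277 (mod 2459)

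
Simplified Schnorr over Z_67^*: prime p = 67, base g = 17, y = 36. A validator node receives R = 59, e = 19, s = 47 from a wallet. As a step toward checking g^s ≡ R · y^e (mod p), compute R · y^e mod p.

Squares mod 67: 36^1≡36, 36^2≡23, 36^4≡60, 36^8≡49, 36^16≡56
19 = 16 + 2 + 1, so 36^19 ≡ 56·23·36 ≡ 4 (mod 67)
R · y^e ≡ 59·4 = 236 ≡ 35 (mod 67)

35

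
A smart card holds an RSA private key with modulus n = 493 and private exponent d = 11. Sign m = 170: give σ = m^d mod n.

m^2 ≡ 170^2 = 28900 ≡ 306
m^4 ≡ 306^2 = 93636 ≡ 459
m^8 ≡ 459^2 = 210681 ≡ 170
11 = 8 + 2 + 1, so m^11 ≡ 170·306·170 ≡ 459 (mod 493)

459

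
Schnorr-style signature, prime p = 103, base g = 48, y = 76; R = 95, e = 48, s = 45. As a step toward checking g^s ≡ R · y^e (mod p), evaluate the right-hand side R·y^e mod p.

76^2 = 5776 ≡ 8
76^4 ≡ 8^2 = 64
76^8 ≡ 64^2 = 4096 ≡ 79
76^16 ≡ 79^2 = 6241 ≡ 61
76^32 ≡ 61^2 = 3721 ≡ 13
48 = 32 + 16, so 76^48 ≡ 13·61 ≡ 72 (mod 103)
R · y^e ≡ 95·72 = 6840 ≡ 42 (mod 103)

42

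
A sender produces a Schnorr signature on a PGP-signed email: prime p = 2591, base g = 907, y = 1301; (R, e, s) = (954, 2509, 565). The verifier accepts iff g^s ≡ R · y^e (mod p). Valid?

g^s mod p:
Squares mod 2591: 907^1≡907, 907^2≡1302, 907^4≡690, 907^8≡1947, 907^16≡176, 907^32≡2475, 907^64≡501, 907^128≡2265, 907^256≡45, 907^512≡2025
565 = 512 + 32 + 16 + 4 + 1, so 907^565 ≡ 2025·2475·176·690·907 ≡ 2233 (mod 2591)
R · y^e mod p:
Squares mod 2591: 1301^1≡1301, 1301^2≡678, 1301^4≡1077, 1301^8≡1752, 1301^16≡1760, 1301^32≡1355, 1301^64≡1597, 1301^128≡865, 1301^256≡2017, 1301^512≡419, 1301^1024≡1964, 1301^2048≡1888
2509 = 2048 + 256 + 128 + 64 + 8 + 4 + 1, so 1301^2509 ≡ 1888·2017·865·1597·1752·1077·1301 ≡ 1325 (mod 2591)
954·1325 = 1264050 ≡ 2233 (mod 2591)
2233 ≡ 2233 (mod 2591); signature holds.

yes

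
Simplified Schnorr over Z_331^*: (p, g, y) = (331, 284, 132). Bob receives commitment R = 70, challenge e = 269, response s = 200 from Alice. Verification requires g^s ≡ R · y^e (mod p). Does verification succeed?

g^s mod p:
284^2 = 80656 ≡ 223
284^4 ≡ 223^2 = 49729 ≡ 79
284^8 ≡ 79^2 = 6241 ≡ 283
284^16 ≡ 283^2 = 80089 ≡ 318
284^32 ≡ 318^2 = 101124 ≡ 169
284^64 ≡ 169^2 = 28561 ≡ 95
284^128 ≡ 95^2 = 9025 ≡ 88
200 = 128 + 64 + 8, so 284^200 ≡ 88·95·283 ≡ 223 (mod 331)
R · y^e mod p:
132^2 = 17424 ≡ 212
132^4 ≡ 212^2 = 44944 ≡ 259
132^8 ≡ 259^2 = 67081 ≡ 219
132^16 ≡ 219^2 = 47961 ≡ 297
132^32 ≡ 297^2 = 88209 ≡ 163
132^64 ≡ 163^2 = 26569 ≡ 89
132^128 ≡ 89^2 = 7921 ≡ 308
132^256 ≡ 308^2 = 94864 ≡ 198
269 = 256 + 8 + 4 + 1, so 132^269 ≡ 198·219·259·132 ≡ 95 (mod 331)
70·95 = 6650 ≡ 30 (mod 331)
223 ≠ 30; the check fails.

fails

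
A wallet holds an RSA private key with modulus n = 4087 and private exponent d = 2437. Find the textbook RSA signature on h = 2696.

Squares mod 4087: h^1≡2696, h^2≡1730, h^4≡1216, h^8≡3249, h^16≡3367, h^32≡3438, h^64≡240, h^128≡382, h^256≡2879, h^512≡205, h^1024≡1155, h^2048≡1663
2437 = 2048 + 256 + 128 + 4 + 1, so h^2437 ≡ 1663·2879·382·1216·2696 ≡ 652 (mod 4087)

652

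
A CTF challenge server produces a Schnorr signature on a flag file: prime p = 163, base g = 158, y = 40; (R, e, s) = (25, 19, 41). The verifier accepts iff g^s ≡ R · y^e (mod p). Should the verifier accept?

g^s mod p:
158^2 = 24964 ≡ 25
158^4 ≡ 25^2 = 625 ≡ 136
158^8 ≡ 136^2 = 18496 ≡ 77
158^16 ≡ 77^2 = 5929 ≡ 61
158^32 ≡ 61^2 = 3721 ≡ 135
41 = 32 + 8 + 1, so 158^41 ≡ 135·77·158 ≡ 22 (mod 163)
R · y^e mod p:
40^2 = 1600 ≡ 133
40^4 ≡ 133^2 = 17689 ≡ 85
40^8 ≡ 85^2 = 7225 ≡ 53
40^16 ≡ 53^2 = 2809 ≡ 38
19 = 16 + 2 + 1, so 40^19 ≡ 38·133·40 ≡ 40 (mod 163)
25·40 = 1000 ≡ 22 (mod 163)
22 ≡ 22 (mod 163); signature holds.

accept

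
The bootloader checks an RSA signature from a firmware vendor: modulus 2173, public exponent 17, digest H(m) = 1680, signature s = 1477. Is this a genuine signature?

forged

s^17 mod 2173 = 493
493 ≠ 1680, so verification fails.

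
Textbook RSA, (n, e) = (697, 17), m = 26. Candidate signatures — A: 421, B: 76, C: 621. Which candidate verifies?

C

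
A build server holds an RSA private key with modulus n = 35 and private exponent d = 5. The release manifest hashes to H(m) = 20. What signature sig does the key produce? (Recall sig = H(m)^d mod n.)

Squares mod 35: (H(m))^1≡20, (H(m))^2≡15, (H(m))^4≡15
5 = 4 + 1, so (H(m))^5 ≡ 15·20 ≡ 20 (mod 35)

20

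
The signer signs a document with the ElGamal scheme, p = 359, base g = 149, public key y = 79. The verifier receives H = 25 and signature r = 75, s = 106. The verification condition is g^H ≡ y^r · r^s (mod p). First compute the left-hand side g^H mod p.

30

Squares mod 359: 149^1≡149, 149^2≡302, 149^4≡18, 149^8≡324, 149^16≡148
25 = 16 + 8 + 1, so 149^25 ≡ 148·324·149 ≡ 30 (mod 359)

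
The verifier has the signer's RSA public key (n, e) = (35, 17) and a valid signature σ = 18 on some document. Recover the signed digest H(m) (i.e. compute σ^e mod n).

σ^2 ≡ 18^2 = 324 ≡ 9
σ^4 ≡ 9^2 = 81 ≡ 11
σ^8 ≡ 11^2 = 121 ≡ 16
σ^16 ≡ 16^2 = 256 ≡ 11
17 = 16 + 1, so σ^17 ≡ 11·18 ≡ 23 (mod 35)

23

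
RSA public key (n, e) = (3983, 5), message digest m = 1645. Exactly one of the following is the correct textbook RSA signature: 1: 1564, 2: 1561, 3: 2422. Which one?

Candidate 1: Squares mod 3983: 1564^1≡1564, 1564^2≡534, 1564^4≡2363; 5 = 4 + 1, so 1564^5 ≡ 2363·1564 ≡ 3491 (mod 3983)
Candidate 2: Squares mod 3983: 1561^1≡1561, 1561^2≡3108, 1561^4≡889; 5 = 4 + 1, so 1561^5 ≡ 889·1561 ≡ 1645 (mod 3983)
  → matches m = 1645
Candidate 3: Squares mod 3983: 2422^1≡2422, 2422^2≡3108, 2422^4≡889; 5 = 4 + 1, so 2422^5 ≡ 889·2422 ≡ 2338 (mod 3983)

2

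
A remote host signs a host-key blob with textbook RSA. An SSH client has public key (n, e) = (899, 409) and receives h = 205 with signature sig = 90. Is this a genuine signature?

sig^2 ≡ 90^2 = 8100 ≡ 9
sig^4 ≡ 9^2 = 81
sig^8 ≡ 81^2 = 6561 ≡ 268
sig^16 ≡ 268^2 = 71824 ≡ 803
sig^32 ≡ 803^2 = 644809 ≡ 226
sig^64 ≡ 226^2 = 51076 ≡ 732
sig^128 ≡ 732^2 = 535824 ≡ 20
sig^256 ≡ 20^2 = 400
409 = 256 + 128 + 16 + 8 + 1, so sig^409 ≡ 400·20·803·268·90 ≡ 205 (mod 899)
Since 205 equals the digest 205, verification succeeds.

genuine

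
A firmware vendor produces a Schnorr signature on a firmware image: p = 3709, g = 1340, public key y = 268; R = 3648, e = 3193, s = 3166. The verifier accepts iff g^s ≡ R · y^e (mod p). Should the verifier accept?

accept

g^s mod p:
1340^3166 mod 3709 = 2942
R · y^e mod p:
268^3193 mod 3709 = 499
3648·499 = 1820352 ≡ 2942 (mod 3709)
2942 ≡ 2942 (mod 3709); signature holds.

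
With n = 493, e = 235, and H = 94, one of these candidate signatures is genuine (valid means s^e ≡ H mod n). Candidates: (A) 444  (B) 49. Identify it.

Candidate A: Squares mod 493: 444^1≡444, 444^2≡429, 444^4≡152, 444^8≡426, 444^16≡52, 444^32≡239, 444^64≡426, 444^128≡52; 235 = 128 + 64 + 32 + 8 + 2 + 1, so 444^235 ≡ 52·426·239·426·429·444 ≡ 399 (mod 493)
Candidate B: Squares mod 493: 49^1≡49, 49^2≡429, 49^4≡152, 49^8≡426, 49^16≡52, 49^32≡239, 49^64≡426, 49^128≡52; 235 = 128 + 64 + 32 + 8 + 2 + 1, so 49^235 ≡ 52·426·239·426·429·49 ≡ 94 (mod 493)
  → matches H = 94

B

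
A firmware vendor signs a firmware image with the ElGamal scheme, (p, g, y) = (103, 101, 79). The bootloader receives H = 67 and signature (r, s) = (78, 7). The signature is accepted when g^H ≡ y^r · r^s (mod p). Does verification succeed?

passes

Left side g^H mod p:
Squares mod 103: 101^1≡101, 101^2≡4, 101^4≡16, 101^8≡50, 101^16≡28, 101^32≡63, 101^64≡55
67 = 64 + 2 + 1, so 101^67 ≡ 55·4·101 ≡ 75 (mod 103)
Right side y^r · r^s mod p:
Squares mod 103: 79^1≡79, 79^2≡61, 79^4≡13, 79^8≡66, 79^16≡30, 79^32≡76, 79^64≡8
78 = 64 + 8 + 4 + 2, so 79^78 ≡ 8·66·13·61 ≡ 9 (mod 103)
Squares mod 103: 78^1≡78, 78^2≡7, 78^4≡49
7 = 4 + 2 + 1, so 78^7 ≡ 49·7·78 ≡ 77 (mod 103)
9·77 = 693 ≡ 75 (mod 103)
75 ≡ 75 (mod 103), so the signature is genuine.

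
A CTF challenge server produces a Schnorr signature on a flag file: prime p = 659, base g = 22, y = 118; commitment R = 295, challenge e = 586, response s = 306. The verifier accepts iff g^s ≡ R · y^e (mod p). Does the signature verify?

g^s mod p:
22^306 mod 659 = 432
R · y^e mod p:
118^586 mod 659 = 274
295·274 = 80830 ≡ 432 (mod 659)
432 ≡ 432 (mod 659); signature holds.

verifies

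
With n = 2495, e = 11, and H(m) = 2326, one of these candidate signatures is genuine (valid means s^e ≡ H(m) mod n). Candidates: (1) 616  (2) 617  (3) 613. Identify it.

Candidate 1: Squares mod 2495: 616^1≡616, 616^2≡216, 616^4≡1746, 616^8≡2121; 11 = 8 + 2 + 1, so 616^11 ≡ 2121·216·616 ≡ 2326 (mod 2495)
  → matches H(m) = 2326
Candidate 2: Squares mod 2495: 617^1≡617, 617^2≡1449, 617^4≡1306, 617^8≡1551; 11 = 8 + 2 + 1, so 617^11 ≡ 1551·1449·617 ≡ 1528 (mod 2495)
Candidate 3: Squares mod 2495: 613^1≡613, 613^2≡1519, 613^4≡1981, 613^8≡2221; 11 = 8 + 2 + 1, so 613^11 ≡ 2221·1519·613 ≡ 1927 (mod 2495)

1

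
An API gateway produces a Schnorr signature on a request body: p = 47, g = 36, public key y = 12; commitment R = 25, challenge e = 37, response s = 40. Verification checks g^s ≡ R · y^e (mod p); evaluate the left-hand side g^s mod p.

14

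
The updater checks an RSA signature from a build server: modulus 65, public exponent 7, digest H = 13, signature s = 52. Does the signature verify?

s^2 ≡ 52^2 = 2704 ≡ 39
s^4 ≡ 39^2 = 1521 ≡ 26
7 = 4 + 2 + 1, so s^7 ≡ 26·39·52 ≡ 13 (mod 65)
13 = H, so the signature checks out.

verifies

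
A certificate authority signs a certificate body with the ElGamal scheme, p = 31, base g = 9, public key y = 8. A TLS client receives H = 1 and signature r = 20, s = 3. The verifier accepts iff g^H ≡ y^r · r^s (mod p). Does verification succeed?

Left side g^H mod p:
9^1 mod 31 = 9
Right side y^r · r^s mod p:
8^2 = 64 ≡ 2
8^4 ≡ 2^2 = 4
8^8 ≡ 4^2 = 16
8^16 ≡ 16^2 = 256 ≡ 8
20 = 16 + 4, so 8^20 ≡ 8·4 ≡ 1 (mod 31)
20^2 = 400 ≡ 28
3 = 2 + 1, so 20^3 ≡ 28·20 ≡ 2 (mod 31)
1·2 = 2 ≡ 2 (mod 31)
9 ≠ 2, so verification fails.

fails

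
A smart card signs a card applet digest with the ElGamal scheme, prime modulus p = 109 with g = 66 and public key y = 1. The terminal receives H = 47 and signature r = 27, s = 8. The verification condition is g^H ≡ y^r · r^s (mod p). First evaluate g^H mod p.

66^2 = 4356 ≡ 105
66^4 ≡ 105^2 = 11025 ≡ 16
66^8 ≡ 16^2 = 256 ≡ 38
66^16 ≡ 38^2 = 1444 ≡ 27
66^32 ≡ 27^2 = 729 ≡ 75
47 = 32 + 8 + 4 + 2 + 1, so 66^47 ≡ 75·38·16·105·66 ≡ 105 (mod 109)

105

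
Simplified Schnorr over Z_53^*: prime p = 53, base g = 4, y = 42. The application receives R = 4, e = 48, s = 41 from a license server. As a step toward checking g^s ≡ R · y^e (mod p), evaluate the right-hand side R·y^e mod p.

37

42^48 mod 53 = 49
R · y^e ≡ 4·49 = 196 ≡ 37 (mod 53)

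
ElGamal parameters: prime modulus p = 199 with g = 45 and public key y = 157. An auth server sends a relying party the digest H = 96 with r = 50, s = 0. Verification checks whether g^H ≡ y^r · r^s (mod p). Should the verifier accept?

Left side g^H mod p:
Squares mod 199: 45^1≡45, 45^2≡35, 45^4≡31, 45^8≡165, 45^16≡161, 45^32≡51, 45^64≡14
96 = 64 + 32, so 45^96 ≡ 14·51 ≡ 117 (mod 199)
Right side y^r · r^s mod p:
Squares mod 199: 157^1≡157, 157^2≡172, 157^4≡132, 157^8≡111, 157^16≡182, 157^32≡90
50 = 32 + 16 + 2, so 157^50 ≡ 90·182·172 ≡ 117 (mod 199)
50^0 mod 199 = 1
117·1 = 117 ≡ 117 (mod 199)
117 ≡ 117 (mod 199), so the signature is genuine.

accept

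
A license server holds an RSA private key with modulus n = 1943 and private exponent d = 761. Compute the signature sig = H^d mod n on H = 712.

313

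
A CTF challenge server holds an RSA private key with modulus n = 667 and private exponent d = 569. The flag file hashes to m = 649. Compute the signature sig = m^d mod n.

582

Squares mod 667: m^1≡649, m^2≡324, m^4≡257, m^8≡16, m^16≡256, m^32≡170, m^64≡219, m^128≡604, m^256≡634, m^512≡422
569 = 512 + 32 + 16 + 8 + 1, so m^569 ≡ 422·170·256·16·649 ≡ 582 (mod 667)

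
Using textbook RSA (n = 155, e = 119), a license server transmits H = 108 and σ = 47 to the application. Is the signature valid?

invalid

σ^2 ≡ 47^2 = 2209 ≡ 39
σ^4 ≡ 39^2 = 1521 ≡ 126
σ^8 ≡ 126^2 = 15876 ≡ 66
σ^16 ≡ 66^2 = 4356 ≡ 16
σ^32 ≡ 16^2 = 256 ≡ 101
σ^64 ≡ 101^2 = 10201 ≡ 126
119 = 64 + 32 + 16 + 4 + 2 + 1, so σ^119 ≡ 126·101·16·126·39·47 ≡ 33 (mod 155)
σ^119 mod 155 = 33, but H = 108.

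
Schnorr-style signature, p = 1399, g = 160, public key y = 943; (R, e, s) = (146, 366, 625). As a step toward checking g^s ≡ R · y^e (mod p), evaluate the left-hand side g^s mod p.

292

Squares mod 1399: 160^1≡160, 160^2≡418, 160^4≡1248, 160^8≡417, 160^16≡413, 160^32≡1290, 160^64≡689, 160^128≡460, 160^256≡351, 160^512≡89
625 = 512 + 64 + 32 + 16 + 1, so 160^625 ≡ 89·689·1290·413·160 ≡ 292 (mod 1399)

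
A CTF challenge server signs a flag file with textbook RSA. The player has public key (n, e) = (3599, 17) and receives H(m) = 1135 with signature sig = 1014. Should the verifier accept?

sig^17 mod 3599 = 1135
Since 1135 equals the digest 1135, verification succeeds.

accept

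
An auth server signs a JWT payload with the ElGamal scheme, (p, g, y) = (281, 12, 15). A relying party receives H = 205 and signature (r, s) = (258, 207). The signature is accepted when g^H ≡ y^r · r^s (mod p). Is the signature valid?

Left side g^H mod p:
12^2 = 144
12^4 ≡ 144^2 = 20736 ≡ 223
12^8 ≡ 223^2 = 49729 ≡ 273
12^16 ≡ 273^2 = 74529 ≡ 64
12^32 ≡ 64^2 = 4096 ≡ 162
12^64 ≡ 162^2 = 26244 ≡ 111
12^128 ≡ 111^2 = 12321 ≡ 238
205 = 128 + 64 + 8 + 4 + 1, so 12^205 ≡ 238·111·273·223·12 ≡ 73 (mod 281)
Right side y^r · r^s mod p:
15^2 = 225
15^4 ≡ 225^2 = 50625 ≡ 45
15^8 ≡ 45^2 = 2025 ≡ 58
15^16 ≡ 58^2 = 3364 ≡ 273
15^32 ≡ 273^2 = 74529 ≡ 64
15^64 ≡ 64^2 = 4096 ≡ 162
15^128 ≡ 162^2 = 26244 ≡ 111
15^256 ≡ 111^2 = 12321 ≡ 238
258 = 256 + 2, so 15^258 ≡ 238·225 ≡ 160 (mod 281)
258^2 = 66564 ≡ 248
258^4 ≡ 248^2 = 61504 ≡ 246
258^8 ≡ 246^2 = 60516 ≡ 101
258^16 ≡ 101^2 = 10201 ≡ 85
258^32 ≡ 85^2 = 7225 ≡ 200
258^64 ≡ 200^2 = 40000 ≡ 98
258^128 ≡ 98^2 = 9604 ≡ 50
207 = 128 + 64 + 8 + 4 + 2 + 1, so 258^207 ≡ 50·98·101·246·248·258 ≡ 83 (mod 281)
160·83 = 13280 ≡ 73 (mod 281)
73 ≡ 73 (mod 281), so the signature is genuine.

valid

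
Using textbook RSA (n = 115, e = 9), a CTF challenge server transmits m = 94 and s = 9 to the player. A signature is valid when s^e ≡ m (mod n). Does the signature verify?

verifies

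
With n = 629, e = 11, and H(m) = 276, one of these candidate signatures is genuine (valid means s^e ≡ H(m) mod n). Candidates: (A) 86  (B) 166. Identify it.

Candidate A: 86^11 mod 629 = 477
Candidate B: 166^11 mod 629 = 276
  → matches H(m) = 276

B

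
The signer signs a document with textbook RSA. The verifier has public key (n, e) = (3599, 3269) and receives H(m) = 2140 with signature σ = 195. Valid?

Squares mod 3599: σ^1≡195, σ^2≡2035, σ^4≡2375, σ^8≡992, σ^16≡1537, σ^32≡1425, σ^64≡789, σ^128≡3493, σ^256≡439, σ^512≡1974, σ^1024≡2558, σ^2048≡382
3269 = 2048 + 1024 + 128 + 64 + 4 + 1, so σ^3269 ≡ 382·2558·3493·789·2375·195 ≡ 1459 (mod 3599)
1459 ≠ 2140, so verification fails.

no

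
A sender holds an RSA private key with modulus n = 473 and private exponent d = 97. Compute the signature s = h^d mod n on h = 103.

h^2 ≡ 103^2 = 10609 ≡ 203
h^4 ≡ 203^2 = 41209 ≡ 58
h^8 ≡ 58^2 = 3364 ≡ 53
h^16 ≡ 53^2 = 2809 ≡ 444
h^32 ≡ 444^2 = 197136 ≡ 368
h^64 ≡ 368^2 = 135424 ≡ 146
97 = 64 + 32 + 1, so h^97 ≡ 146·368·103 ≡ 357 (mod 473)

357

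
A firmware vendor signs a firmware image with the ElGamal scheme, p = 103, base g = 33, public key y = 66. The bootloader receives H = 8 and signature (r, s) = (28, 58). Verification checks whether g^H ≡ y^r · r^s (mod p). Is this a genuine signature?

genuine

Left side g^H mod p:
33^2 = 1089 ≡ 59
33^4 ≡ 59^2 = 3481 ≡ 82
33^8 ≡ 82^2 = 6724 ≡ 29
Right side y^r · r^s mod p:
66^2 = 4356 ≡ 30
66^4 ≡ 30^2 = 900 ≡ 76
66^8 ≡ 76^2 = 5776 ≡ 8
66^16 ≡ 8^2 = 64
28 = 16 + 8 + 4, so 66^28 ≡ 64·8·76 ≡ 81 (mod 103)
28^2 = 784 ≡ 63
28^4 ≡ 63^2 = 3969 ≡ 55
28^8 ≡ 55^2 = 3025 ≡ 38
28^16 ≡ 38^2 = 1444 ≡ 2
28^32 ≡ 2^2 = 4
58 = 32 + 16 + 8 + 2, so 28^58 ≡ 4·2·38·63 ≡ 97 (mod 103)
81·97 = 7857 ≡ 29 (mod 103)
29 ≡ 29 (mod 103), so the signature is genuine.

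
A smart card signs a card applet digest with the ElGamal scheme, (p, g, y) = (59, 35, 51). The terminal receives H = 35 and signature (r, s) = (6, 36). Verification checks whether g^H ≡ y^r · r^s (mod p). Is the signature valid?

invalid

Left side g^H mod p:
35^2 = 1225 ≡ 45
35^4 ≡ 45^2 = 2025 ≡ 19
35^8 ≡ 19^2 = 361 ≡ 7
35^16 ≡ 7^2 = 49
35^32 ≡ 49^2 = 2401 ≡ 41
35 = 32 + 2 + 1, so 35^35 ≡ 41·45·35 ≡ 29 (mod 59)
Right side y^r · r^s mod p:
51^2 = 2601 ≡ 5
51^4 ≡ 5^2 = 25
6 = 4 + 2, so 51^6 ≡ 25·5 ≡ 7 (mod 59)
6^2 = 36
6^4 ≡ 36^2 = 1296 ≡ 57
6^8 ≡ 57^2 = 3249 ≡ 4
6^16 ≡ 4^2 = 16
6^32 ≡ 16^2 = 256 ≡ 20
36 = 32 + 4, so 6^36 ≡ 20·57 ≡ 19 (mod 59)
7·19 = 133 ≡ 15 (mod 59)
29 ≠ 15, so verification fails.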